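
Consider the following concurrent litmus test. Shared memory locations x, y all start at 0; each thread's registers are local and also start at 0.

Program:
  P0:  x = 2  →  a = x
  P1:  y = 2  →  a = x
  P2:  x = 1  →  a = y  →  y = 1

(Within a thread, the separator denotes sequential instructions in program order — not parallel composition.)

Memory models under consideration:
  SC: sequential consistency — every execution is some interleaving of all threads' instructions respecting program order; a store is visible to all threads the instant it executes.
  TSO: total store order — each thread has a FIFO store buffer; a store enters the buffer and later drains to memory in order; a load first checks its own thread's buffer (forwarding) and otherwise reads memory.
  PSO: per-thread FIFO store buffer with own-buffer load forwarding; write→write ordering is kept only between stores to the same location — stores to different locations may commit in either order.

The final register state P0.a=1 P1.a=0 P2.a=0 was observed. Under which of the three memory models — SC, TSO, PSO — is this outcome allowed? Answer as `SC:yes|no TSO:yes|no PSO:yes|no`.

outcome vector order: (P0.a,P1.a,P2.a)
under SC → 1/0/2; 1/1/0; 1/1/2; 1/2/2; 2/0/2; 2/1/0; 2/1/2; 2/2/0; 2/2/2
under TSO → 1/0/0; 1/0/2; 1/1/0; 1/1/2; 1/2/0; 1/2/2; 2/0/0; 2/0/2; 2/1/0; 2/1/2; 2/2/0; 2/2/2
under PSO → 1/0/0; 1/0/2; 1/1/0; 1/1/2; 1/2/0; 1/2/2; 2/0/0; 2/0/2; 2/1/0; 2/1/2; 2/2/0; 2/2/2
target 1/0/0 ∈ {TSO,PSO}

SC:no TSO:yes PSO:yes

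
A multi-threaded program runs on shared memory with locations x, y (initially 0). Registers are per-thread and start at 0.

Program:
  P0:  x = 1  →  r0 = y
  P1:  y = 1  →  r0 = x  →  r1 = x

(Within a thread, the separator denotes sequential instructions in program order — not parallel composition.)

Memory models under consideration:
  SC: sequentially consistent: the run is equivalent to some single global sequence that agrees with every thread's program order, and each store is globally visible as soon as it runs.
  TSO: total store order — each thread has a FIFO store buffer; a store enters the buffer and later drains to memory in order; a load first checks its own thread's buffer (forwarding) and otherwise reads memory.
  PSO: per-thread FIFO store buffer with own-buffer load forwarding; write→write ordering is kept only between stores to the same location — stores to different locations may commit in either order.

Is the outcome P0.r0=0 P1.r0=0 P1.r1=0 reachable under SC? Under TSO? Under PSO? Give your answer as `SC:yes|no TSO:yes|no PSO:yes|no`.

SC:no TSO:yes PSO:yes

outcome vector order: (P0.r0,P1.r0,P1.r1)
[SC] allowed = {<0 1 1> <1 0 0> <1 0 1> <1 1 1>}
[TSO] allowed = {<0 0 0> <0 0 1> <0 1 1> <1 0 0> <1 0 1> <1 1 1>}
[PSO] allowed = {<0 0 0> <0 0 1> <0 1 1> <1 0 0> <1 0 1> <1 1 1>}
target <0 0 0> ∈ {TSO,PSO}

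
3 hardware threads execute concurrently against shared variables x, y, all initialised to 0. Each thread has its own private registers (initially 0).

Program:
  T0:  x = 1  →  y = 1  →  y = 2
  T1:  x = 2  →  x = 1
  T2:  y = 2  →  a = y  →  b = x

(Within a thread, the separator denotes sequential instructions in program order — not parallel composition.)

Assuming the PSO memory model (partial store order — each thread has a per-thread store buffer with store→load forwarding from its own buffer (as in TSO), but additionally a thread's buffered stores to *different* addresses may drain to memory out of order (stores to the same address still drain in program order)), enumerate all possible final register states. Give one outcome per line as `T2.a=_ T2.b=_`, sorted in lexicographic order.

outcome vector order: (T2.a,T2.b)
|PSO outcomes| = 6

T2.a=1 T2.b=0
T2.a=1 T2.b=1
T2.a=1 T2.b=2
T2.a=2 T2.b=0
T2.a=2 T2.b=1
T2.a=2 T2.b=2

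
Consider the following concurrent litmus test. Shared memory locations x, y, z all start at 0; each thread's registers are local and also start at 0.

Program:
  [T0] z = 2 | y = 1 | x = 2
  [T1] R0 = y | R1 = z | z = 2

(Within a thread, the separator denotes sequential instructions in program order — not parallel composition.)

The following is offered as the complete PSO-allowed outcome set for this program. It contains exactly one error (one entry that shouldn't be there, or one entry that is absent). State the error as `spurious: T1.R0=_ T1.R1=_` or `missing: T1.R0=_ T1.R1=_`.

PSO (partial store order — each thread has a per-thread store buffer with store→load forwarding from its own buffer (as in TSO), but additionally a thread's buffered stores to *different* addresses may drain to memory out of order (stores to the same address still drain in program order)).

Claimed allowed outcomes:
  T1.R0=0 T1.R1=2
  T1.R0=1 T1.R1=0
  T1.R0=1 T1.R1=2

missing: T1.R0=0 T1.R1=0

outcome vector order: (T1.R0,T1.R1)
under PSO → <0 0>; <0 2>; <1 0>; <1 2>
PSO∖claimed = {<0 0>}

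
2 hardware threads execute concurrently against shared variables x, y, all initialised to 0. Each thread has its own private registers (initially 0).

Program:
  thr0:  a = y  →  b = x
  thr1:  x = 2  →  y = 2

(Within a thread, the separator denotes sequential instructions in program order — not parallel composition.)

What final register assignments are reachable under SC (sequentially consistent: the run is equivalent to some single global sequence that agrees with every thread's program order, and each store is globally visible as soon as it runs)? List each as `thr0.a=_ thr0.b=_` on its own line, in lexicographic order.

outcome vector order: (thr0.a,thr0.b)
|SC outcomes| = 3

thr0.a=0 thr0.b=0
thr0.a=0 thr0.b=2
thr0.a=2 thr0.b=2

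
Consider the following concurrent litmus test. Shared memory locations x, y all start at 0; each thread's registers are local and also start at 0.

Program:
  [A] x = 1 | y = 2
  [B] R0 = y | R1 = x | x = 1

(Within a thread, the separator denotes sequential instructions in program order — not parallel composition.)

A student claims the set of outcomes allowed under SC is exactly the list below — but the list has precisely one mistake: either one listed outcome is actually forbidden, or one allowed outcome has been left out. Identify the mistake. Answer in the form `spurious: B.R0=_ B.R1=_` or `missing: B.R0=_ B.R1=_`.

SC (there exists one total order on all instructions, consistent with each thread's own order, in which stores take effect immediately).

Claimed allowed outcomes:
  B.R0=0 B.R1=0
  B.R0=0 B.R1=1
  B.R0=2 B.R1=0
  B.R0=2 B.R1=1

outcome vector order: (B.R0,B.R1)
[SC] allowed = {00; 01; 21}
claimed∖SC = {20}

spurious: B.R0=2 B.R1=0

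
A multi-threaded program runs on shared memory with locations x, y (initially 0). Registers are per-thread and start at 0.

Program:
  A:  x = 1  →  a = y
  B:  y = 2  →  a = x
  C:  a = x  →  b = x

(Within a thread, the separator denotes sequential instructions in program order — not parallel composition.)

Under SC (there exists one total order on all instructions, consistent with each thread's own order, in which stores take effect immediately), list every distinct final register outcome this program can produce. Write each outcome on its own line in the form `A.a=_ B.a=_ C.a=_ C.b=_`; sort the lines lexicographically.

outcome vector order: (A.a,B.a,C.a,C.b)
|SC outcomes| = 9

A.a=0 B.a=1 C.a=0 C.b=0
A.a=0 B.a=1 C.a=0 C.b=1
A.a=0 B.a=1 C.a=1 C.b=1
A.a=2 B.a=0 C.a=0 C.b=0
A.a=2 B.a=0 C.a=0 C.b=1
A.a=2 B.a=0 C.a=1 C.b=1
A.a=2 B.a=1 C.a=0 C.b=0
A.a=2 B.a=1 C.a=0 C.b=1
A.a=2 B.a=1 C.a=1 C.b=1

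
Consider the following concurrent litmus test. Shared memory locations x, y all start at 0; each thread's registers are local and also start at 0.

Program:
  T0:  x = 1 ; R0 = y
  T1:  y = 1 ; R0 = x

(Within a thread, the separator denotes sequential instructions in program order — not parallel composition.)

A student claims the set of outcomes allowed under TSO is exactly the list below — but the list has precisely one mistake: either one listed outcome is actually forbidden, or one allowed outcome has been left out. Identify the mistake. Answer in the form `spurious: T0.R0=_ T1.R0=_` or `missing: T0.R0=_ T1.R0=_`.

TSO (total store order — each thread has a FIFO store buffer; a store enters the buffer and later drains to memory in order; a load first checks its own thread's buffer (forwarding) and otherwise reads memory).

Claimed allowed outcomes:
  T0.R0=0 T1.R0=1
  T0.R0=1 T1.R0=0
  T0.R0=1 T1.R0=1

missing: T0.R0=0 T1.R0=0

outcome vector order: (T0.R0,T1.R0)
TSO: 4 outcomes — {(0,0); (0,1); (1,0); (1,1)}
TSO∖claimed = {(0,0)}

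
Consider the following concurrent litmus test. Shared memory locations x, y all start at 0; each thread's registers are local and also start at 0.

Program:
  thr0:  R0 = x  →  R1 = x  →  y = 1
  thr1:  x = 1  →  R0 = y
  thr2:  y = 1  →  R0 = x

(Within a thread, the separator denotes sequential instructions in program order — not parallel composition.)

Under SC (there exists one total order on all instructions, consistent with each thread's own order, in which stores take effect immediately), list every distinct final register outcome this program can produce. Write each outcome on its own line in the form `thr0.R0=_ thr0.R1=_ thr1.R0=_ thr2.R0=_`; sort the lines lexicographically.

thr0.R0=0 thr0.R1=0 thr1.R0=0 thr2.R0=1
thr0.R0=0 thr0.R1=0 thr1.R0=1 thr2.R0=0
thr0.R0=0 thr0.R1=0 thr1.R0=1 thr2.R0=1
thr0.R0=0 thr0.R1=1 thr1.R0=0 thr2.R0=1
thr0.R0=0 thr0.R1=1 thr1.R0=1 thr2.R0=0
thr0.R0=0 thr0.R1=1 thr1.R0=1 thr2.R0=1
thr0.R0=1 thr0.R1=1 thr1.R0=0 thr2.R0=1
thr0.R0=1 thr0.R1=1 thr1.R0=1 thr2.R0=0
thr0.R0=1 thr0.R1=1 thr1.R0=1 thr2.R0=1

outcome vector order: (thr0.R0,thr0.R1,thr1.R0,thr2.R0)
|SC outcomes| = 9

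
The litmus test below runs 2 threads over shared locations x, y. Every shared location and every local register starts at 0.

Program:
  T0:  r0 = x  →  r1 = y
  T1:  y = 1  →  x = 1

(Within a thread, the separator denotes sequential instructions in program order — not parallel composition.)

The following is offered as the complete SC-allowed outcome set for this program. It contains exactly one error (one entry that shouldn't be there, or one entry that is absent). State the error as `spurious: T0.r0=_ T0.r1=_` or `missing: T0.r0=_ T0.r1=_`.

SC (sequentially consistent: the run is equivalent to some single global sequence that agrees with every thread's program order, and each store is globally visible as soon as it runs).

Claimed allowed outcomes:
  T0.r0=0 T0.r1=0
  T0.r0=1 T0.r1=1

missing: T0.r0=0 T0.r1=1

outcome vector order: (T0.r0,T0.r1)
[SC] allowed = {<0 0> <0 1> <1 1>}
SC∖claimed = {<0 1>}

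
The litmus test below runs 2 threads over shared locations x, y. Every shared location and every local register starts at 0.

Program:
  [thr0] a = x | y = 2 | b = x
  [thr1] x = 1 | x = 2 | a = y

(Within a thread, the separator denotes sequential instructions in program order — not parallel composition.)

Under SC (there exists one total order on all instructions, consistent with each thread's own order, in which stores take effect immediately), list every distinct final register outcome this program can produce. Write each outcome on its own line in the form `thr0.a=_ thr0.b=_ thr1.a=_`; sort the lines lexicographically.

outcome vector order: (thr0.a,thr0.b,thr1.a)
|SC outcomes| = 9

thr0.a=0 thr0.b=0 thr1.a=2
thr0.a=0 thr0.b=1 thr1.a=2
thr0.a=0 thr0.b=2 thr1.a=0
thr0.a=0 thr0.b=2 thr1.a=2
thr0.a=1 thr0.b=1 thr1.a=2
thr0.a=1 thr0.b=2 thr1.a=0
thr0.a=1 thr0.b=2 thr1.a=2
thr0.a=2 thr0.b=2 thr1.a=0
thr0.a=2 thr0.b=2 thr1.a=2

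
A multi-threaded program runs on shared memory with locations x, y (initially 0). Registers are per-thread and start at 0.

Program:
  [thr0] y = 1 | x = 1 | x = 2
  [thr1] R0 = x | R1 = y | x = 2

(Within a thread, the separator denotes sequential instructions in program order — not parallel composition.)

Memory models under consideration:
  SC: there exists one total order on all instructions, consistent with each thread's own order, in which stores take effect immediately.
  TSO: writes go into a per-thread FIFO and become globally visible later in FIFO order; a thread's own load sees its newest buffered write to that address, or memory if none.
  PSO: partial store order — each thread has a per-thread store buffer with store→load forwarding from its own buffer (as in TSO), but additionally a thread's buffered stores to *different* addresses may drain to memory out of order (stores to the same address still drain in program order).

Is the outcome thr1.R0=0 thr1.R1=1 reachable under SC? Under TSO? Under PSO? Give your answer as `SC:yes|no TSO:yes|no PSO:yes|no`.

SC:yes TSO:yes PSO:yes

outcome vector order: (thr1.R0,thr1.R1)
under SC → <0 0>; <0 1>; <1 1>; <2 1>
under TSO → <0 0>; <0 1>; <1 1>; <2 1>
under PSO → <0 0>; <0 1>; <1 0>; <1 1>; <2 0>; <2 1>
target <0 1> ∈ {SC,TSO,PSO}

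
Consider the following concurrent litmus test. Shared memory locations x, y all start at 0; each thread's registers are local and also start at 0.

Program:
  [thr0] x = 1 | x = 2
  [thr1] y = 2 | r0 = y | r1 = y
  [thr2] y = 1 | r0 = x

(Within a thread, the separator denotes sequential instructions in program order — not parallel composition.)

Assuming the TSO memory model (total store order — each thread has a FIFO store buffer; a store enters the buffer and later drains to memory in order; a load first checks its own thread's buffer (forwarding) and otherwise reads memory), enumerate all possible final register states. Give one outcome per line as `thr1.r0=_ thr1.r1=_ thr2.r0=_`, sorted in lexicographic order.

outcome vector order: (thr1.r0,thr1.r1,thr2.r0)
|TSO outcomes| = 9

thr1.r0=1 thr1.r1=1 thr2.r0=0
thr1.r0=1 thr1.r1=1 thr2.r0=1
thr1.r0=1 thr1.r1=1 thr2.r0=2
thr1.r0=2 thr1.r1=1 thr2.r0=0
thr1.r0=2 thr1.r1=1 thr2.r0=1
thr1.r0=2 thr1.r1=1 thr2.r0=2
thr1.r0=2 thr1.r1=2 thr2.r0=0
thr1.r0=2 thr1.r1=2 thr2.r0=1
thr1.r0=2 thr1.r1=2 thr2.r0=2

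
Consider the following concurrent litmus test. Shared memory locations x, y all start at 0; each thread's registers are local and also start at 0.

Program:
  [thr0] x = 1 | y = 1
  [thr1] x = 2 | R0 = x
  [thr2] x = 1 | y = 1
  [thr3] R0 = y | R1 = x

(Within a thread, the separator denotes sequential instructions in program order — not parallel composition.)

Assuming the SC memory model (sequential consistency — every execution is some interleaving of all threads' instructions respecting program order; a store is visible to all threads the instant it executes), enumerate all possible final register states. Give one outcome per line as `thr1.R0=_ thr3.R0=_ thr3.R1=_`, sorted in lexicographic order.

outcome vector order: (thr1.R0,thr3.R0,thr3.R1)
|SC outcomes| = 10

thr1.R0=1 thr3.R0=0 thr3.R1=0
thr1.R0=1 thr3.R0=0 thr3.R1=1
thr1.R0=1 thr3.R0=0 thr3.R1=2
thr1.R0=1 thr3.R0=1 thr3.R1=1
thr1.R0=1 thr3.R0=1 thr3.R1=2
thr1.R0=2 thr3.R0=0 thr3.R1=0
thr1.R0=2 thr3.R0=0 thr3.R1=1
thr1.R0=2 thr3.R0=0 thr3.R1=2
thr1.R0=2 thr3.R0=1 thr3.R1=1
thr1.R0=2 thr3.R0=1 thr3.R1=2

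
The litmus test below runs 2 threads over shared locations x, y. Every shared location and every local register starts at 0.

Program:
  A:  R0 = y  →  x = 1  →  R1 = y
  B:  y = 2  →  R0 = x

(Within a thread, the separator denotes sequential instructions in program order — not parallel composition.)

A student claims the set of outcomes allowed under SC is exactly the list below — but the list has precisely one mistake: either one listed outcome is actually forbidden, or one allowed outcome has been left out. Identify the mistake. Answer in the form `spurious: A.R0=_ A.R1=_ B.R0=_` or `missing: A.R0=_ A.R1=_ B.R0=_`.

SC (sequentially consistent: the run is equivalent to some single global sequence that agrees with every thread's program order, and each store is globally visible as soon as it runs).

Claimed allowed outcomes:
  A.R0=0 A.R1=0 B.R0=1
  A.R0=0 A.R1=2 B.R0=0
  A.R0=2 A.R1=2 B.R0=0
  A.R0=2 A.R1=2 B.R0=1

outcome vector order: (A.R0,A.R1,B.R0)
SC: 5 outcomes — {001 020 021 220 221}
SC∖claimed = {021}

missing: A.R0=0 A.R1=2 B.R0=1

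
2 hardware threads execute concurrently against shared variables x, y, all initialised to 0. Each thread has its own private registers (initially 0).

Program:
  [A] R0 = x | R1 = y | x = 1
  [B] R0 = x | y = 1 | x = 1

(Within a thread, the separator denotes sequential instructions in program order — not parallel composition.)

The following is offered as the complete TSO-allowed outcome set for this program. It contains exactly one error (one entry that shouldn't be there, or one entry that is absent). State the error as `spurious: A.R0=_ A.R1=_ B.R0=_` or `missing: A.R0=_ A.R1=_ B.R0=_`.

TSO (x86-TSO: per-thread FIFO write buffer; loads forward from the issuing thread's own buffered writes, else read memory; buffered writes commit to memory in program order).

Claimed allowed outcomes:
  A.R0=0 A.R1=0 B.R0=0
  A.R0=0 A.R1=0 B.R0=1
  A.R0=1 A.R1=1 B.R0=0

missing: A.R0=0 A.R1=1 B.R0=0

outcome vector order: (A.R0,A.R1,B.R0)
[TSO] allowed = {(0,0,0) (0,0,1) (0,1,0) (1,1,0)}
TSO∖claimed = {(0,1,0)}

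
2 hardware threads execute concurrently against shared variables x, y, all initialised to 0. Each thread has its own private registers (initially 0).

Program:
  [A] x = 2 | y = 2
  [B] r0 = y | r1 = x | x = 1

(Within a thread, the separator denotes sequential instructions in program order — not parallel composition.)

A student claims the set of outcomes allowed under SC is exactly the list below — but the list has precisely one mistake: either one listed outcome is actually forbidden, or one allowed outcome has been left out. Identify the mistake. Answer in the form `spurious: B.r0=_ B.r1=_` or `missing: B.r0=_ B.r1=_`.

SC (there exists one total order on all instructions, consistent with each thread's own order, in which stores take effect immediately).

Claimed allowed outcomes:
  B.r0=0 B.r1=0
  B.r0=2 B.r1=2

missing: B.r0=0 B.r1=2

outcome vector order: (B.r0,B.r1)
[SC] allowed = {(0,0) (0,2) (2,2)}
SC∖claimed = {(0,2)}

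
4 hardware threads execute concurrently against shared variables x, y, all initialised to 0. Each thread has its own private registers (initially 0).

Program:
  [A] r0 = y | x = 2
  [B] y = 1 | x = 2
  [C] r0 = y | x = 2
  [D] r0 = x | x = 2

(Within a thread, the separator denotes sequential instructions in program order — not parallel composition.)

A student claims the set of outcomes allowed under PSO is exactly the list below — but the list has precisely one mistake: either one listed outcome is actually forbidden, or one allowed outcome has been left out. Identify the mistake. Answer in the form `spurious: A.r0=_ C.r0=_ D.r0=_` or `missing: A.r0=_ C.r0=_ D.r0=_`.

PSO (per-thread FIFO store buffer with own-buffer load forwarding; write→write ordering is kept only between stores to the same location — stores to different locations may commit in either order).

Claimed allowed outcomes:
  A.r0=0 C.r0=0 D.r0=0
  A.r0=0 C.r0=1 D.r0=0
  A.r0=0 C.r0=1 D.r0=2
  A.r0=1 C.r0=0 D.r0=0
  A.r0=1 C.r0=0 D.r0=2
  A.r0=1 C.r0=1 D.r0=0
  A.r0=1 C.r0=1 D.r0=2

outcome vector order: (A.r0,C.r0,D.r0)
PSO: 8 outcomes — {0/0/0 0/0/2 0/1/0 0/1/2 1/0/0 1/0/2 1/1/0 1/1/2}
PSO∖claimed = {0/0/2}

missing: A.r0=0 C.r0=0 D.r0=2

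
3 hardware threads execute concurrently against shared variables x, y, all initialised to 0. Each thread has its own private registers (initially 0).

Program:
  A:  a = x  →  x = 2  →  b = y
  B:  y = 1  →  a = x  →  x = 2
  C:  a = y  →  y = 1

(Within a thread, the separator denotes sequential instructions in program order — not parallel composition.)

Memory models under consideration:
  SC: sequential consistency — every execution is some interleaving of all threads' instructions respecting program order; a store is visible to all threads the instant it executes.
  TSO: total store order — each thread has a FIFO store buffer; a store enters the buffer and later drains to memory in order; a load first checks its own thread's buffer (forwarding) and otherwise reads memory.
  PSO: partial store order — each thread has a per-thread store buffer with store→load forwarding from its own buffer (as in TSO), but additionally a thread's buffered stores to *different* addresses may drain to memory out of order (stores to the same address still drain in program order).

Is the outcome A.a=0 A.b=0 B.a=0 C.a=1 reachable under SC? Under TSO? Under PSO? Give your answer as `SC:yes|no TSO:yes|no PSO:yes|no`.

SC:no TSO:yes PSO:yes

outcome vector order: (A.a,A.b,B.a,C.a)
[SC] allowed = {<0 0 2 0>, <0 0 2 1>, <0 1 0 0>, <0 1 0 1>, <0 1 2 0>, <0 1 2 1>, <2 1 0 0>, <2 1 0 1>}
[TSO] allowed = {<0 0 0 0>, <0 0 0 1>, <0 0 2 0>, <0 0 2 1>, <0 1 0 0>, <0 1 0 1>, <0 1 2 0>, <0 1 2 1>, <2 1 0 0>, <2 1 0 1>}
[PSO] allowed = {<0 0 0 0>, <0 0 0 1>, <0 0 2 0>, <0 0 2 1>, <0 1 0 0>, <0 1 0 1>, <0 1 2 0>, <0 1 2 1>, <2 0 0 0>, <2 0 0 1>, <2 1 0 0>, <2 1 0 1>}
target <0 0 0 1> ∈ {TSO,PSO}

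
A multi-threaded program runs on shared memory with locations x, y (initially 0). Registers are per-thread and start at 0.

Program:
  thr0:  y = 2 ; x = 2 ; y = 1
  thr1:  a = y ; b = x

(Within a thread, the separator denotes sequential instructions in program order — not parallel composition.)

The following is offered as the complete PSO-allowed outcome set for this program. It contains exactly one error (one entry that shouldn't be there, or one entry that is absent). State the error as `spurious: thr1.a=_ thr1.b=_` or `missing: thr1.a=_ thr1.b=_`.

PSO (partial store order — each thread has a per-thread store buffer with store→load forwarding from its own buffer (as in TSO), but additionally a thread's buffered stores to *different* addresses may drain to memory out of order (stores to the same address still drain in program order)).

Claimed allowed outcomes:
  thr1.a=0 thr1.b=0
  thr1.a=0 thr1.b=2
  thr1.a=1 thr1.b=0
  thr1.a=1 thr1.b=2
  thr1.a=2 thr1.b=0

outcome vector order: (thr1.a,thr1.b)
PSO: 6 outcomes — {0/0; 0/2; 1/0; 1/2; 2/0; 2/2}
PSO∖claimed = {2/2}

missing: thr1.a=2 thr1.b=2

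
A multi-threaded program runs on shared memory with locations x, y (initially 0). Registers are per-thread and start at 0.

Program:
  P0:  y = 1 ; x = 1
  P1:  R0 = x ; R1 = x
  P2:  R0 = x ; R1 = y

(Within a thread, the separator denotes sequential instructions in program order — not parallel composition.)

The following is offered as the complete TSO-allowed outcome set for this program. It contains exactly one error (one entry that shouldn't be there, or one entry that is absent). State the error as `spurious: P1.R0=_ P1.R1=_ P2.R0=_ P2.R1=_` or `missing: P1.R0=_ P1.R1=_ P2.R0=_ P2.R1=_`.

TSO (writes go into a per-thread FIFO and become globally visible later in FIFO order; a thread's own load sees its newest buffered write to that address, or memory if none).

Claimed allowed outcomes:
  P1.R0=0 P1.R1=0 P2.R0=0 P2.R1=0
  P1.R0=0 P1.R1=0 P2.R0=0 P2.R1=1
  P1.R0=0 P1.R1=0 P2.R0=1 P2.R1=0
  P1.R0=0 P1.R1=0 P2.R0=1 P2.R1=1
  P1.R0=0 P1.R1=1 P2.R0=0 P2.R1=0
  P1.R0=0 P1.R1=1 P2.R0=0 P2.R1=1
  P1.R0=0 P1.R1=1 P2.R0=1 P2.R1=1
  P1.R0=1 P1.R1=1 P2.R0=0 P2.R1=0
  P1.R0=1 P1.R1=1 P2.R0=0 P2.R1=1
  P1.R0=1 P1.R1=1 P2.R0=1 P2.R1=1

outcome vector order: (P1.R0,P1.R1,P2.R0,P2.R1)
TSO: 9 outcomes — {0000 0001 0011 0100 0101 0111 1100 1101 1111}
claimed∖TSO = {0010}

spurious: P1.R0=0 P1.R1=0 P2.R0=1 P2.R1=0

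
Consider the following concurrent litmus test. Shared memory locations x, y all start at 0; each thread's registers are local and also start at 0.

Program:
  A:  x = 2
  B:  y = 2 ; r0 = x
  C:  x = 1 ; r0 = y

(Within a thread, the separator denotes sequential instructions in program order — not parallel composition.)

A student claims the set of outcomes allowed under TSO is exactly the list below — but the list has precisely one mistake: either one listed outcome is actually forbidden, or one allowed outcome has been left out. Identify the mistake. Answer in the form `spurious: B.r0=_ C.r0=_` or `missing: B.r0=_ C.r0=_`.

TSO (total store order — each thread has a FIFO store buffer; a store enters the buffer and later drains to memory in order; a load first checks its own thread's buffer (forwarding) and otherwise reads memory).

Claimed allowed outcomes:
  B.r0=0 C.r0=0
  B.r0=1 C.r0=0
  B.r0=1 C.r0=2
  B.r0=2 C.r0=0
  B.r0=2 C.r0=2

outcome vector order: (B.r0,C.r0)
under TSO → (0,0); (0,2); (1,0); (1,2); (2,0); (2,2)
TSO∖claimed = {(0,2)}

missing: B.r0=0 C.r0=2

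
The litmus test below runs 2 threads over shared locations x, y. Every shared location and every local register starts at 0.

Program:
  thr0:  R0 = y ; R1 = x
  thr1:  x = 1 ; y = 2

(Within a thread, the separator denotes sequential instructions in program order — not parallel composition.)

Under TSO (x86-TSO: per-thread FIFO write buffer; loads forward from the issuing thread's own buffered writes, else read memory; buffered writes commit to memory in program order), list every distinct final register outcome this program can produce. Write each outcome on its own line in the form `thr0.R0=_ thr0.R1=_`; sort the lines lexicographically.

outcome vector order: (thr0.R0,thr0.R1)
|TSO outcomes| = 3

thr0.R0=0 thr0.R1=0
thr0.R0=0 thr0.R1=1
thr0.R0=2 thr0.R1=1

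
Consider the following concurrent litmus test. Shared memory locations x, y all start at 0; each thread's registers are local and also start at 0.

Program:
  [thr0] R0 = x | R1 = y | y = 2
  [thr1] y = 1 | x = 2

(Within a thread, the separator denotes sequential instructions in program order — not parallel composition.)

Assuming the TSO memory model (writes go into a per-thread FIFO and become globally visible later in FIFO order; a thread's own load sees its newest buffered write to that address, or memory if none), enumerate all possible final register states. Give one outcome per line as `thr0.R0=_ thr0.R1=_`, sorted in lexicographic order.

thr0.R0=0 thr0.R1=0
thr0.R0=0 thr0.R1=1
thr0.R0=2 thr0.R1=1

outcome vector order: (thr0.R0,thr0.R1)
|TSO outcomes| = 3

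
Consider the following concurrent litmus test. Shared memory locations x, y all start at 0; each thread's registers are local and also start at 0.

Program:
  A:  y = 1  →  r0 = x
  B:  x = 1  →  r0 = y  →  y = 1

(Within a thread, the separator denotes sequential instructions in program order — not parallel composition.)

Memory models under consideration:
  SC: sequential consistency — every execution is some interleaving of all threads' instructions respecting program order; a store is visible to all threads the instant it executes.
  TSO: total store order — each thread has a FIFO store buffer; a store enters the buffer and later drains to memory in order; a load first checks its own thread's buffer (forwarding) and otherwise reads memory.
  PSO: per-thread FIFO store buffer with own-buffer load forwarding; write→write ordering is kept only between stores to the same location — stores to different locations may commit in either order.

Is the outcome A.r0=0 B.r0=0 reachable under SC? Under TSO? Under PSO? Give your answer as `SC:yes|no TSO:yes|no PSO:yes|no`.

SC:no TSO:yes PSO:yes

outcome vector order: (A.r0,B.r0)
under SC → <0 1>, <1 0>, <1 1>
under TSO → <0 0>, <0 1>, <1 0>, <1 1>
under PSO → <0 0>, <0 1>, <1 0>, <1 1>
target <0 0> ∈ {TSO,PSO}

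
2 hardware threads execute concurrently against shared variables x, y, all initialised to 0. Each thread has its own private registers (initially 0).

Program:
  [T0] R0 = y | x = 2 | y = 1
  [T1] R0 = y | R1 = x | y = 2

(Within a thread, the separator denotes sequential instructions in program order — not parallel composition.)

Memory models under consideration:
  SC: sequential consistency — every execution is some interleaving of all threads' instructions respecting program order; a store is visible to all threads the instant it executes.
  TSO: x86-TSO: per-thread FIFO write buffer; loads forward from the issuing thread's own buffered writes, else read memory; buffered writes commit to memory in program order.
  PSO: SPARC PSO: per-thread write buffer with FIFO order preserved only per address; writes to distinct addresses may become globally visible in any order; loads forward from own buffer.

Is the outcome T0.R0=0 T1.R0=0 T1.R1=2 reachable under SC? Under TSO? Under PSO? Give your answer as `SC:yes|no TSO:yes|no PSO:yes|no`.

SC:yes TSO:yes PSO:yes

outcome vector order: (T0.R0,T1.R0,T1.R1)
SC: 4 outcomes — {000, 002, 012, 200}
TSO: 4 outcomes — {000, 002, 012, 200}
PSO: 5 outcomes — {000, 002, 010, 012, 200}
target 002 ∈ {SC,TSO,PSO}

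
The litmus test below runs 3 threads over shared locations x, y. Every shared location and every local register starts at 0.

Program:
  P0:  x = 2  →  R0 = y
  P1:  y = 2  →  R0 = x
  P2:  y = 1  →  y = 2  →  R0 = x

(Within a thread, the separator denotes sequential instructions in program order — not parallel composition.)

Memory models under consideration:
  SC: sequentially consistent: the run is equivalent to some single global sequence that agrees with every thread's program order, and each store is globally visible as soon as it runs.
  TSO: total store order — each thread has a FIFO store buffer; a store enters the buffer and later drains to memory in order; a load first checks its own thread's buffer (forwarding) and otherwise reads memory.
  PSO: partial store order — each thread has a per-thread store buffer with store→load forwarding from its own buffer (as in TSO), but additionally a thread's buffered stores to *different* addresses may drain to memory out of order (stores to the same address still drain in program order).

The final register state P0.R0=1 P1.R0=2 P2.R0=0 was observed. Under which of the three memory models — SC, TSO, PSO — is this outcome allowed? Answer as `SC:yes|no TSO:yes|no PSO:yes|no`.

SC:no TSO:yes PSO:yes

outcome vector order: (P0.R0,P1.R0,P2.R0)
[SC] allowed = {<0 2 2>; <1 0 2>; <1 2 2>; <2 0 0>; <2 0 2>; <2 2 0>; <2 2 2>}
[TSO] allowed = {<0 0 0>; <0 0 2>; <0 2 0>; <0 2 2>; <1 0 0>; <1 0 2>; <1 2 0>; <1 2 2>; <2 0 0>; <2 0 2>; <2 2 0>; <2 2 2>}
[PSO] allowed = {<0 0 0>; <0 0 2>; <0 2 0>; <0 2 2>; <1 0 0>; <1 0 2>; <1 2 0>; <1 2 2>; <2 0 0>; <2 0 2>; <2 2 0>; <2 2 2>}
target <1 2 0> ∈ {TSO,PSO}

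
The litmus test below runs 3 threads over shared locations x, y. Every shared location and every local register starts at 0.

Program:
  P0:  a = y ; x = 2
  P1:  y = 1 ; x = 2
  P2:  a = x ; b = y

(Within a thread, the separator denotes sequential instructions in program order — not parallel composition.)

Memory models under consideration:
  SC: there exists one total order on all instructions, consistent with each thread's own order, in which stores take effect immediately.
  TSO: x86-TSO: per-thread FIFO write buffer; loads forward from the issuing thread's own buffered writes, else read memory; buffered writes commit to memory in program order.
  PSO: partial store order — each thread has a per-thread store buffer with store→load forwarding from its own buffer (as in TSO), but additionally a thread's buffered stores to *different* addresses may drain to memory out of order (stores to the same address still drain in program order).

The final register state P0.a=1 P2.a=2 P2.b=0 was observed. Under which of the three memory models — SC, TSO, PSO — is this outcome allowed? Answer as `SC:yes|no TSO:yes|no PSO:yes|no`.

outcome vector order: (P0.a,P2.a,P2.b)
SC: 7 outcomes — {(0,0,0) (0,0,1) (0,2,0) (0,2,1) (1,0,0) (1,0,1) (1,2,1)}
TSO: 7 outcomes — {(0,0,0) (0,0,1) (0,2,0) (0,2,1) (1,0,0) (1,0,1) (1,2,1)}
PSO: 8 outcomes — {(0,0,0) (0,0,1) (0,2,0) (0,2,1) (1,0,0) (1,0,1) (1,2,0) (1,2,1)}
target (1,2,0) ∈ {PSO}

SC:no TSO:no PSO:yes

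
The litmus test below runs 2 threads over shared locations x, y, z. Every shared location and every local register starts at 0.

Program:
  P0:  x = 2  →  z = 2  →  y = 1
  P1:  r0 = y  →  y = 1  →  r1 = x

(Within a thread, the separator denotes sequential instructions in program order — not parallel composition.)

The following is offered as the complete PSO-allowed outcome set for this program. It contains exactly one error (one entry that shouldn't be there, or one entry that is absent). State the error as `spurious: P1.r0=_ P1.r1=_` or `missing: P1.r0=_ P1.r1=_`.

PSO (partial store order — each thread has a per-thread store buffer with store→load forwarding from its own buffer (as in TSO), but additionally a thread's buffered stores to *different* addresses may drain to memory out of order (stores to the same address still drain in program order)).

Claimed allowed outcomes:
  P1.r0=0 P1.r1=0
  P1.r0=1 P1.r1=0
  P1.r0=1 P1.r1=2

missing: P1.r0=0 P1.r1=2

outcome vector order: (P1.r0,P1.r1)
PSO: 4 outcomes — {(0,0) (0,2) (1,0) (1,2)}
PSO∖claimed = {(0,2)}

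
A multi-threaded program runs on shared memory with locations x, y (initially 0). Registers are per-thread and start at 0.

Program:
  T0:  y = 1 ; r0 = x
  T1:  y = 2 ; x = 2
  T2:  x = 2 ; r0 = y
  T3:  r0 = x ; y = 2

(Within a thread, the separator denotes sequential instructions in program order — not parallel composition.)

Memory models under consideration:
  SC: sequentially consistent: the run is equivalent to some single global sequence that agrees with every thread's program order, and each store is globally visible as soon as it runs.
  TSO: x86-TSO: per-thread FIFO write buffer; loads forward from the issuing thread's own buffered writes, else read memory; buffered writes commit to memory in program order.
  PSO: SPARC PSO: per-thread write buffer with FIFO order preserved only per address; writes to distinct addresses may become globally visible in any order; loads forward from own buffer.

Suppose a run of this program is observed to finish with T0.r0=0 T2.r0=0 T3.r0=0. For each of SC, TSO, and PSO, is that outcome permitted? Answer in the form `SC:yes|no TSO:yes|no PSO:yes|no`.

outcome vector order: (T0.r0,T2.r0,T3.r0)
[SC] allowed = {<0 1 0>; <0 1 2>; <0 2 0>; <0 2 2>; <2 0 0>; <2 0 2>; <2 1 0>; <2 1 2>; <2 2 0>; <2 2 2>}
[TSO] allowed = {<0 0 0>; <0 0 2>; <0 1 0>; <0 1 2>; <0 2 0>; <0 2 2>; <2 0 0>; <2 0 2>; <2 1 0>; <2 1 2>; <2 2 0>; <2 2 2>}
[PSO] allowed = {<0 0 0>; <0 0 2>; <0 1 0>; <0 1 2>; <0 2 0>; <0 2 2>; <2 0 0>; <2 0 2>; <2 1 0>; <2 1 2>; <2 2 0>; <2 2 2>}
target <0 0 0> ∈ {TSO,PSO}

SC:no TSO:yes PSO:yes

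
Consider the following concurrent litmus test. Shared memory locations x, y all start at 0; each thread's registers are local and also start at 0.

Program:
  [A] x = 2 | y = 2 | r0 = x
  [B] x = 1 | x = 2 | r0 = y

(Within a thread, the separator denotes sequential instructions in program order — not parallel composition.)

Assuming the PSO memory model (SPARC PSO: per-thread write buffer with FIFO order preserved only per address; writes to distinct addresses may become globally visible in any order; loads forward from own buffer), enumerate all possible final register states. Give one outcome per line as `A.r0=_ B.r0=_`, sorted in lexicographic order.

outcome vector order: (A.r0,B.r0)
|PSO outcomes| = 4

A.r0=1 B.r0=0
A.r0=1 B.r0=2
A.r0=2 B.r0=0
A.r0=2 B.r0=2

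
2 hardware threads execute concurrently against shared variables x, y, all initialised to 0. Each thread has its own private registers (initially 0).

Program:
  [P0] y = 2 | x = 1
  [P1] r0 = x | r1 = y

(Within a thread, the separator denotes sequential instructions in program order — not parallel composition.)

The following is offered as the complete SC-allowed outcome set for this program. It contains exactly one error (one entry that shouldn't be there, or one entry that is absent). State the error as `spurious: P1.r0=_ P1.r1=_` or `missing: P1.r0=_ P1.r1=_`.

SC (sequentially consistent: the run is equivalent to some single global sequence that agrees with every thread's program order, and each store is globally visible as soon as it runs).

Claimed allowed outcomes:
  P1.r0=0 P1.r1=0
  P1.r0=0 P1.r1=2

missing: P1.r0=1 P1.r1=2

outcome vector order: (P1.r0,P1.r1)
SC: 3 outcomes — {(0,0), (0,2), (1,2)}
SC∖claimed = {(1,2)}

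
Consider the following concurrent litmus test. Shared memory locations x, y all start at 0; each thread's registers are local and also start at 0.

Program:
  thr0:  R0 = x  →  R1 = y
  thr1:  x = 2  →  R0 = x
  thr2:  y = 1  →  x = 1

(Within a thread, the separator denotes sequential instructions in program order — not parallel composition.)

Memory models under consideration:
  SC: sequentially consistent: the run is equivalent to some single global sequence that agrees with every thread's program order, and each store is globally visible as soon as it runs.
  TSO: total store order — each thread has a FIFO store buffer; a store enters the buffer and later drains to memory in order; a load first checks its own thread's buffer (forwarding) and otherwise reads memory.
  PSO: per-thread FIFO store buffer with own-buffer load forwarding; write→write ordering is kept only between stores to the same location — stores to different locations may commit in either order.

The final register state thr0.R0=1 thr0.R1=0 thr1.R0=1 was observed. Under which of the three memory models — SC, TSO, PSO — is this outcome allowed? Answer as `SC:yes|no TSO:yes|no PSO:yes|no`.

outcome vector order: (thr0.R0,thr0.R1,thr1.R0)
SC (10): (0,0,1); (0,0,2); (0,1,1); (0,1,2); (1,1,1); (1,1,2); (2,0,1); (2,0,2); (2,1,1); (2,1,2)
TSO (10): (0,0,1); (0,0,2); (0,1,1); (0,1,2); (1,1,1); (1,1,2); (2,0,1); (2,0,2); (2,1,1); (2,1,2)
PSO (12): (0,0,1); (0,0,2); (0,1,1); (0,1,2); (1,0,1); (1,0,2); (1,1,1); (1,1,2); (2,0,1); (2,0,2); (2,1,1); (2,1,2)
target (1,0,1) ∈ {PSO}

SC:no TSO:no PSO:yes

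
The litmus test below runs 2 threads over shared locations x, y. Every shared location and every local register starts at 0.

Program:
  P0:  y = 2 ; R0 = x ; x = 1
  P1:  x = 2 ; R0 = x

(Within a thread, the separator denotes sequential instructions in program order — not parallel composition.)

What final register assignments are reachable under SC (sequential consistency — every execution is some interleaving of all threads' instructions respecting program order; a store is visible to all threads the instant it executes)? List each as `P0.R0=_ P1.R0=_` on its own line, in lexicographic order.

P0.R0=0 P1.R0=1
P0.R0=0 P1.R0=2
P0.R0=2 P1.R0=1
P0.R0=2 P1.R0=2

outcome vector order: (P0.R0,P1.R0)
|SC outcomes| = 4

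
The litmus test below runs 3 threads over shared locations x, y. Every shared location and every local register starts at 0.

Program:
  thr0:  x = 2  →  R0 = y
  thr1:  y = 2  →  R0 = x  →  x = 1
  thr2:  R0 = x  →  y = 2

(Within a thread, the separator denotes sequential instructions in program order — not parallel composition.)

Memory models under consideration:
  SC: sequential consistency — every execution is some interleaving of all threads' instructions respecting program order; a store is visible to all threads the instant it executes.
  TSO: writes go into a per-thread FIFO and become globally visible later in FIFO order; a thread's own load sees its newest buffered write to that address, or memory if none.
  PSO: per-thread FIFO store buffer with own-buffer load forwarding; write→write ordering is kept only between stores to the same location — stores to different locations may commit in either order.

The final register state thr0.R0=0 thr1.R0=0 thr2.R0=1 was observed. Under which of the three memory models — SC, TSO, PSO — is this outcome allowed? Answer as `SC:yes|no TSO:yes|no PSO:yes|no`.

SC:no TSO:yes PSO:yes

outcome vector order: (thr0.R0,thr1.R0,thr2.R0)
SC: 9 outcomes — {0/2/0; 0/2/1; 0/2/2; 2/0/0; 2/0/1; 2/0/2; 2/2/0; 2/2/1; 2/2/2}
TSO: 12 outcomes — {0/0/0; 0/0/1; 0/0/2; 0/2/0; 0/2/1; 0/2/2; 2/0/0; 2/0/1; 2/0/2; 2/2/0; 2/2/1; 2/2/2}
PSO: 12 outcomes — {0/0/0; 0/0/1; 0/0/2; 0/2/0; 0/2/1; 0/2/2; 2/0/0; 2/0/1; 2/0/2; 2/2/0; 2/2/1; 2/2/2}
target 0/0/1 ∈ {TSO,PSO}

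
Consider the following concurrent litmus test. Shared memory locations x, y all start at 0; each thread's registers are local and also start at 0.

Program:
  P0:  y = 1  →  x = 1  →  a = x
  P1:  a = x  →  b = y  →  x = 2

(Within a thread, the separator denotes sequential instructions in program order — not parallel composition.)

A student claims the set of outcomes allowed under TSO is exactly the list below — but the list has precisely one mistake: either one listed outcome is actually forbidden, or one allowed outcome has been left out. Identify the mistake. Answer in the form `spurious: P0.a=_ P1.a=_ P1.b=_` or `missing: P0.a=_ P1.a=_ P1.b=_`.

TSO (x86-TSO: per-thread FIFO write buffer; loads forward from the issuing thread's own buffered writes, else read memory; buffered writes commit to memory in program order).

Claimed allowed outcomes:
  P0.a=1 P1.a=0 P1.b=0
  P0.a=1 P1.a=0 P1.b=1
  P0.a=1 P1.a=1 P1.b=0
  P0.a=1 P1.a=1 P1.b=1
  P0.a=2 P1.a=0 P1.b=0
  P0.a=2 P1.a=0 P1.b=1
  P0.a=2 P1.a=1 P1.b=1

spurious: P0.a=1 P1.a=1 P1.b=0

outcome vector order: (P0.a,P1.a,P1.b)
[TSO] allowed = {<1 0 0>, <1 0 1>, <1 1 1>, <2 0 0>, <2 0 1>, <2 1 1>}
claimed∖TSO = {<1 1 0>}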